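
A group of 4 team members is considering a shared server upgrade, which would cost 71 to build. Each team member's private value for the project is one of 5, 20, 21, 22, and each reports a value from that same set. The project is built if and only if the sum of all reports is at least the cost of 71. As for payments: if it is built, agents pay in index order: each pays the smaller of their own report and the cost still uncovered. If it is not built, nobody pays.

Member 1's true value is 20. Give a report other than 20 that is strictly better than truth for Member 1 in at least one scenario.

5

Suppose Member 2 reports 22, Member 3 reports 22 and Member 4 reports 22.
Report 20: project built, pays 20, utility 20 - 20 = 0.
Report 5: project built, pays 5, utility 20 - 5 = 15.
So reporting 5 beats truth here (15 > 0).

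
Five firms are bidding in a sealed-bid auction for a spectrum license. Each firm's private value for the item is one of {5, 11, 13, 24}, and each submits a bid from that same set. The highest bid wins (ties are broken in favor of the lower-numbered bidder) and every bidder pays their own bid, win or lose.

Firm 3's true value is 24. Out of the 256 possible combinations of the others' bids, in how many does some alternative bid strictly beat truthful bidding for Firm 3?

Others bid (5, 5, 5, 5): truth gives 0; bid 11 gives 13 > 0. Violating.
Others bid (5, 5, 5, 11): truth gives 0; bid 11 gives 13 > 0. Violating.
Others bid (5, 5, 5, 13): truth gives 0; bid 13 gives 11 > 0. Violating.
Others bid (5, 5, 11, 5): truth gives 0; bid 11 gives 13 > 0. Violating.
Others bid (5, 5, 5, 24): truth gives 0; no alternative beats it.
Others bid (5, 5, 11, 24): truth gives 0; no alternative beats it.
(Checking all 256 profiles: 148 have a profitable deviation, 108 do not.)

148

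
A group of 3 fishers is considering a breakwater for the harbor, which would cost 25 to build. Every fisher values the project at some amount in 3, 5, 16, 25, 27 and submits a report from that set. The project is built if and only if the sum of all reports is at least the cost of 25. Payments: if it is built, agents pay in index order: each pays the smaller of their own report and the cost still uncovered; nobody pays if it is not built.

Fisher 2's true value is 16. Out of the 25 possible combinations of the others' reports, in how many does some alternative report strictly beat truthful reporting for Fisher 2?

Others report (3, 25): truth gives 0; report 3 gives 13 > 0. Violating.
Others report (3, 27): truth gives 0; report 3 gives 13 > 0. Violating.
Others report (5, 16): truth gives 0; report 5 gives 11 > 0. Violating.
Others report (5, 25): truth gives 0; report 3 gives 13 > 0. Violating.
Others report (3, 3): truth gives 0; no alternative beats it.
Others report (3, 5): truth gives 0; no alternative beats it.
(Checking all 25 profiles: 9 have a profitable deviation, 16 do not.)

9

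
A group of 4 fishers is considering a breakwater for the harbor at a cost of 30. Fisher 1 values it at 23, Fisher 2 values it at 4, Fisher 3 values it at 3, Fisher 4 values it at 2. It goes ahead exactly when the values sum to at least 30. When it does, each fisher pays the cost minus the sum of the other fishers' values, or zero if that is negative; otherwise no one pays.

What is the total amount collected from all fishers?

Total value 32 ≥ cost 30, so it is built.
Fisher 1: others sum to 9; max(0, 30 - 9) = 21.
Fisher 2: others sum to 28; max(0, 30 - 28) = 2.
Fisher 3: others sum to 29; max(0, 30 - 29) = 1.
Fisher 4: others sum to 30; max(0, 30 - 30) = 0.
Total collected = 21 + 2 + 1 + 0 = 24.

24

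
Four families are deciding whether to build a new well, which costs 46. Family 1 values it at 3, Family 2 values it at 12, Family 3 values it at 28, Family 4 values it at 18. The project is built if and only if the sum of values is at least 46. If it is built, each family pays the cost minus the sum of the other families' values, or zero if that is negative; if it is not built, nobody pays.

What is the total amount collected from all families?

Total value 61 ≥ cost 46, so it is built.
Family 1: others sum to 58; max(0, 46 - 58) = 0.
Family 2: others sum to 49; max(0, 46 - 49) = 0.
Family 3: others sum to 33; max(0, 46 - 33) = 13.
Family 4: others sum to 43; max(0, 46 - 43) = 3.
Total collected = 0 + 0 + 13 + 3 = 16.

16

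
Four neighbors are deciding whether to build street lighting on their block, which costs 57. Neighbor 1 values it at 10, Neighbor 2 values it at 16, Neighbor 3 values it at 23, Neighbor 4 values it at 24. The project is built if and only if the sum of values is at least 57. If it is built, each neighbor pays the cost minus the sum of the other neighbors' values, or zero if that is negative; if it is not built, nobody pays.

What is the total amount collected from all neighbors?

15

Total value 73 ≥ cost 57, so it is built.
Neighbor 1: others sum to 63; max(0, 57 - 63) = 0.
Neighbor 2: others sum to 57; max(0, 57 - 57) = 0.
Neighbor 3: others sum to 50; max(0, 57 - 50) = 7.
Neighbor 4: others sum to 49; max(0, 57 - 49) = 8.
Total collected = 0 + 0 + 7 + 8 = 15.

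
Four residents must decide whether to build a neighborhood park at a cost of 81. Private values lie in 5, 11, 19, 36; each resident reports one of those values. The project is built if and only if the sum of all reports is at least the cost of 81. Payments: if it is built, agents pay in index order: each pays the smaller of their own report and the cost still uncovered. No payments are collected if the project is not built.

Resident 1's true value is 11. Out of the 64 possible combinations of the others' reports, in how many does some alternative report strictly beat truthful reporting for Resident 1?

Others report (5, 36, 36): truth gives 0; report 5 gives 6 > 0. Violating.
Others report (11, 36, 36): truth gives 0; report 5 gives 6 > 0. Violating.
Others report (19, 36, 36): truth gives 0; report 5 gives 6 > 0. Violating.
Others report (36, 5, 36): truth gives 0; report 5 gives 6 > 0. Violating.
Others report (5, 5, 5): truth gives 0; no alternative beats it.
Others report (5, 5, 11): truth gives 0; no alternative beats it.
(Checking all 64 profiles: 10 have a profitable deviation, 54 do not.)

10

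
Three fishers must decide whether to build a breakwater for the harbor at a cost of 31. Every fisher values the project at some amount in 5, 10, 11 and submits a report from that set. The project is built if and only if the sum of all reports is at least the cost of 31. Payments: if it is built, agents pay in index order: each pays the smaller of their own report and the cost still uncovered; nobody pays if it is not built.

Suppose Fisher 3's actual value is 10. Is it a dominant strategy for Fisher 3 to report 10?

Yes

Check each profile of the others' reports and compare truth against every alternative report.
Others report (11, 11): truth gives 1, best alternative gives 1.
Others report (5, 5): truth gives 0, best alternative gives 0.
Others report (5, 10): truth gives 0, best alternative gives 0.
Others report (5, 11): truth gives 0, best alternative gives 0.
Others report (10, 5): truth gives 0, best alternative gives 0.
Others report (10, 10): truth gives 0, best alternative gives 0.
(Remaining 3 profiles checked similarly; truth is weakly best in each.)
In every case the truthful report is at least as good as any alternative, so it is a dominant strategy.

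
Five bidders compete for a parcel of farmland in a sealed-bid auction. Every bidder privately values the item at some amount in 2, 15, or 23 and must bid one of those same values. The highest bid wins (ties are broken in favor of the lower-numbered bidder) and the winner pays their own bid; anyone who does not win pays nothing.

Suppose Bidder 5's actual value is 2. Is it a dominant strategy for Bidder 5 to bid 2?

Yes

Check each profile of the others' bids and compare truth against every alternative bid.
Others bid (2, 2, 2, 2): truth gives 0, best alternative gives -13.
Others bid (2, 2, 2, 15): truth gives 0, best alternative gives 0.
Others bid (2, 2, 2, 23): truth gives 0, best alternative gives 0.
Others bid (2, 2, 15, 2): truth gives 0, best alternative gives 0.
Others bid (2, 2, 15, 15): truth gives 0, best alternative gives 0.
Others bid (2, 2, 15, 23): truth gives 0, best alternative gives 0.
(Remaining 75 profiles checked similarly; truth is weakly best in each.)
In every case the truthful bid is at least as good as any alternative, so it is a dominant strategy.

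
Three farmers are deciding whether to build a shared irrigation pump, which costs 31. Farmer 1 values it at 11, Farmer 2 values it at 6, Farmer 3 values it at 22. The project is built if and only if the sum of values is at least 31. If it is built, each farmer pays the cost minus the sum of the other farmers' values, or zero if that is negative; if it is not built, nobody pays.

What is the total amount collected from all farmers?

Total value 39 ≥ cost 31, so it is built.
Farmer 1: others sum to 28; max(0, 31 - 28) = 3.
Farmer 2: others sum to 33; max(0, 31 - 33) = 0.
Farmer 3: others sum to 17; max(0, 31 - 17) = 14.
Total collected = 3 + 0 + 14 = 17.

17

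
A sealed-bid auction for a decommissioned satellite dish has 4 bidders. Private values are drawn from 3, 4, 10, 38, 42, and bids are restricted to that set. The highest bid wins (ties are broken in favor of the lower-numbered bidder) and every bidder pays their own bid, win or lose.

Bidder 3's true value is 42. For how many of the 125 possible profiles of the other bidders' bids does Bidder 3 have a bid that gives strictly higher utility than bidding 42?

Others bid (3, 3, 3): truth gives 0; bid 4 gives 38 > 0. Violating.
Others bid (3, 3, 4): truth gives 0; bid 4 gives 38 > 0. Violating.
Others bid (3, 3, 10): truth gives 0; bid 10 gives 32 > 0. Violating.
Others bid (3, 3, 38): truth gives 0; bid 38 gives 4 > 0. Violating.
Others bid (3, 3, 42): truth gives 0; no alternative beats it.
Others bid (3, 4, 42): truth gives 0; no alternative beats it.
(Checking all 125 profiles: 81 have a profitable deviation, 44 do not.)

81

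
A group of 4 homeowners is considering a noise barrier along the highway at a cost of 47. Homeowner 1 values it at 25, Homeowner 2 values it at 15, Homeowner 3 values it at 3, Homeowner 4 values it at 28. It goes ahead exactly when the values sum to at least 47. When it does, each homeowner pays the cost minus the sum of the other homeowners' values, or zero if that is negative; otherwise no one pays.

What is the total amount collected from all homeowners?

5

Total value 71 ≥ cost 47, so it is built.
Homeowner 1: others sum to 46; max(0, 47 - 46) = 1.
Homeowner 2: others sum to 56; max(0, 47 - 56) = 0.
Homeowner 3: others sum to 68; max(0, 47 - 68) = 0.
Homeowner 4: others sum to 43; max(0, 47 - 43) = 4.
Total collected = 1 + 0 + 0 + 4 = 5.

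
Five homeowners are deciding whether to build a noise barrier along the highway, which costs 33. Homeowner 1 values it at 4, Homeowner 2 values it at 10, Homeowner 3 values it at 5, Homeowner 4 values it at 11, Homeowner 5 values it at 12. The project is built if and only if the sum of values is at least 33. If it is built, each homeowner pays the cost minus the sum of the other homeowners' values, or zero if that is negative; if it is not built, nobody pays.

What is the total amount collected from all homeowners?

Total value 42 ≥ cost 33, so it is built.
Homeowner 1: others sum to 38; max(0, 33 - 38) = 0.
Homeowner 2: others sum to 32; max(0, 33 - 32) = 1.
Homeowner 3: others sum to 37; max(0, 33 - 37) = 0.
Homeowner 4: others sum to 31; max(0, 33 - 31) = 2.
Homeowner 5: others sum to 30; max(0, 33 - 30) = 3.
Total collected = 0 + 1 + 0 + 2 + 3 = 6.

6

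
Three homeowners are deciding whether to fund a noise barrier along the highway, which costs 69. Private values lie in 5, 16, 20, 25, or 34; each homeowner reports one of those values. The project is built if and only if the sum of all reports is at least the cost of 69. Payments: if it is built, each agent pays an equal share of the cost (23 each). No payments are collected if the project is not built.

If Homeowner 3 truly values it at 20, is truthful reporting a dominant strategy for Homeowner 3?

No

Consider the case where Homeowner 1 reports 16 and Homeowner 2 reports 34.
Truthful report 20: project built, pays 23, utility 20 - 23 = -3.
Report 5 instead: project not built, utility 0.
Since 0 > -3, reporting 5 is strictly better here, so truthful reporting is not dominant.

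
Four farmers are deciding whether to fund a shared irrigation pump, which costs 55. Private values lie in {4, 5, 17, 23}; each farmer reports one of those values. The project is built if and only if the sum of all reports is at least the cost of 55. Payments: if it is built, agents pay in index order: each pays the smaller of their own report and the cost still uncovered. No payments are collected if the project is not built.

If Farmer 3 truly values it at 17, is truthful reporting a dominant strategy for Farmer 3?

No

Consider the case where Farmer 1 reports 4, Farmer 2 reports 23 and Farmer 4 reports 23.
Truthful report 17: project built, pays 17, utility 17 - 17 = 0.
Report 5 instead: project built, pays 5, utility 17 - 5 = 12.
Since 12 > 0, reporting 5 is strictly better here, so truthful reporting is not dominant.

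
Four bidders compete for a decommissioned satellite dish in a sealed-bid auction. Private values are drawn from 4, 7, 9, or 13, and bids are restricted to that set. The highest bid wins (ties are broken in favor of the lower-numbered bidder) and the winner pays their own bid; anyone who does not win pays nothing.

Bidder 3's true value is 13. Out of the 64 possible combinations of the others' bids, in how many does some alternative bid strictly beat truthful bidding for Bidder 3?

Others bid (4, 4, 4): truth gives 0; bid 7 gives 6 > 0. Violating.
Others bid (4, 4, 7): truth gives 0; bid 7 gives 6 > 0. Violating.
Others bid (4, 4, 9): truth gives 0; bid 9 gives 4 > 0. Violating.
Others bid (4, 7, 4): truth gives 0; bid 9 gives 4 > 0. Violating.
Others bid (4, 4, 13): truth gives 0; no alternative beats it.
Others bid (4, 7, 13): truth gives 0; no alternative beats it.
(Checking all 64 profiles: 12 have a profitable deviation, 52 do not.)

12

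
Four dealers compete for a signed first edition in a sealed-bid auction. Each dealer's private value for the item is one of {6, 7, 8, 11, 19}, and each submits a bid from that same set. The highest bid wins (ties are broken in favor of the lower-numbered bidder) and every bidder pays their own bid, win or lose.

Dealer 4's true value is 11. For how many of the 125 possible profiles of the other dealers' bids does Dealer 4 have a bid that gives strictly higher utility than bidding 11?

106

Others bid (6, 6, 6): truth gives 0; bid 7 gives 4 > 0. Violating.
Others bid (6, 6, 7): truth gives 0; bid 8 gives 3 > 0. Violating.
Others bid (6, 6, 11): truth gives -11; bid 6 gives -6 > -11. Violating.
Others bid (6, 6, 19): truth gives -11; bid 6 gives -6 > -11. Violating.
Others bid (6, 6, 8): truth gives 0; no alternative beats it.
Others bid (6, 7, 8): truth gives 0; no alternative beats it.
(Checking all 125 profiles: 106 have a profitable deviation, 19 do not.)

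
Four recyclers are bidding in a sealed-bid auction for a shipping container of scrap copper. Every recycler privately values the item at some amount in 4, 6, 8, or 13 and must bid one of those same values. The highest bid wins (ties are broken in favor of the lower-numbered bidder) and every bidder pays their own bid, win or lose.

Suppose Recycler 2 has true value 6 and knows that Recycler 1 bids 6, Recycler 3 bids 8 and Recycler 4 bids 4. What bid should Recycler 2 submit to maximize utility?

Bid 4: loses but pays 4, utility -4.
Bid 6: loses but pays 6, utility -6.
Bid 8: wins, pays 8, utility 6 - 8 = -2.
Bid 13: wins, pays 13, utility 6 - 13 = -7.
The best choice is 8 with utility -2.

8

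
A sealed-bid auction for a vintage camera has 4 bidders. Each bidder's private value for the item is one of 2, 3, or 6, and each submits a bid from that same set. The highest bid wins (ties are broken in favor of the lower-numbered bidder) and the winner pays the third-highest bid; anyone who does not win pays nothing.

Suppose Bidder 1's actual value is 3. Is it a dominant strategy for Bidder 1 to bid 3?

Consider the case where Bidder 2 bids 2, Bidder 3 bids 2 and Bidder 4 bids 6.
Truthful bid 3: loses, pays 0, utility 0.
Bid 6 instead: wins, pays 2, utility 3 - 2 = 1.
Since 1 > 0, bidding 6 is strictly better here, so truthful bidding is not dominant.

No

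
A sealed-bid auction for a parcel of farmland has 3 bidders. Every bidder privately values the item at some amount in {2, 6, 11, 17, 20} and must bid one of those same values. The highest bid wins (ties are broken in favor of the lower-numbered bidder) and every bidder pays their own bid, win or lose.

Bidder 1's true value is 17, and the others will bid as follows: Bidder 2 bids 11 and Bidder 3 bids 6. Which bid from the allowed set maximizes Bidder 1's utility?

Bid 2: loses but pays 2, utility -2.
Bid 6: loses but pays 6, utility -6.
Bid 11: wins, pays 11, utility 17 - 11 = 6.
Bid 17: wins, pays 17, utility 17 - 17 = 0.
Bid 20: wins, pays 20, utility 17 - 20 = -3.
The best choice is 11 with utility 6.

11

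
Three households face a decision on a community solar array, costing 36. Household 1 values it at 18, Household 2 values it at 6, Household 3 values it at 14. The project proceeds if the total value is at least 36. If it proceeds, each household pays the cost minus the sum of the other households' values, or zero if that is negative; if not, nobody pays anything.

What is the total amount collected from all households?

32

Total value 38 ≥ cost 36, so it is built.
Household 1: others sum to 20; max(0, 36 - 20) = 16.
Household 2: others sum to 32; max(0, 36 - 32) = 4.
Household 3: others sum to 24; max(0, 36 - 24) = 12.
Total collected = 16 + 4 + 12 = 32.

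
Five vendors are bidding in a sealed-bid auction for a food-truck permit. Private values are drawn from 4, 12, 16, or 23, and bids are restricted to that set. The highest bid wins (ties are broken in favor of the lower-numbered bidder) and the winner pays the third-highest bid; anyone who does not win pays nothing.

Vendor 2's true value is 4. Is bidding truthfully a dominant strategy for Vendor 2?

Yes

Check each profile of the others' bids and compare truth against every alternative bid.
Others bid (4, 4, 12, 12): truth gives 0, best alternative gives -8.
Others bid (4, 12, 4, 12): truth gives 0, best alternative gives -8.
Others bid (4, 12, 12, 4): truth gives 0, best alternative gives -8.
Others bid (4, 12, 12, 12): truth gives 0, best alternative gives -8.
Others bid (4, 4, 4, 4): truth gives 0, best alternative gives 0.
Others bid (4, 4, 4, 12): truth gives 0, best alternative gives 0.
(Remaining 250 profiles checked similarly; truth is weakly best in each.)
In every case the truthful bid is at least as good as any alternative, so it is a dominant strategy.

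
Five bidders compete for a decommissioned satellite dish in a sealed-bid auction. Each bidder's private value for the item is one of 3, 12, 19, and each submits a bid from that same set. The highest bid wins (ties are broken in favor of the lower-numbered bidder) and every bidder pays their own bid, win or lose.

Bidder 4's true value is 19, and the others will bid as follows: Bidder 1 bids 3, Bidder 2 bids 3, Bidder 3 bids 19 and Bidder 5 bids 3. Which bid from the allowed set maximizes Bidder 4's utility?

3

Bid 3: loses but pays 3, utility -3.
Bid 12: loses but pays 12, utility -12.
Bid 19: loses but pays 19, utility -19.
The best choice is 3 with utility -3.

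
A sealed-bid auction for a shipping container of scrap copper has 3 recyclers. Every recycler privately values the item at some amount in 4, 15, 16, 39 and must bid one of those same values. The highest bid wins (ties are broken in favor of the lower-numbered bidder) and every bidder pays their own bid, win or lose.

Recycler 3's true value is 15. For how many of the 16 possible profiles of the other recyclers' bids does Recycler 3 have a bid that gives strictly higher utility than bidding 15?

15

Others bid (4, 15): truth gives -15; bid 16 gives -1 > -15. Violating.
Others bid (4, 16): truth gives -15; bid 4 gives -4 > -15. Violating.
Others bid (4, 39): truth gives -15; bid 4 gives -4 > -15. Violating.
Others bid (15, 4): truth gives -15; bid 16 gives -1 > -15. Violating.
Others bid (4, 4): truth gives 0; no alternative beats it.
(Checking all 16 profiles: 15 have a profitable deviation, 1 does not.)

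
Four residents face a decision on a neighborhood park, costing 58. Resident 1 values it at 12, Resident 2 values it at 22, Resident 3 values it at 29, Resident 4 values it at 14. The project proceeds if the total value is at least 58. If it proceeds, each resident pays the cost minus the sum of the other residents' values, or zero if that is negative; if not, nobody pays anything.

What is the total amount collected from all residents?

Total value 77 ≥ cost 58, so it is built.
Resident 1: others sum to 65; max(0, 58 - 65) = 0.
Resident 2: others sum to 55; max(0, 58 - 55) = 3.
Resident 3: others sum to 48; max(0, 58 - 48) = 10.
Resident 4: others sum to 63; max(0, 58 - 63) = 0.
Total collected = 0 + 3 + 10 + 0 = 13.

13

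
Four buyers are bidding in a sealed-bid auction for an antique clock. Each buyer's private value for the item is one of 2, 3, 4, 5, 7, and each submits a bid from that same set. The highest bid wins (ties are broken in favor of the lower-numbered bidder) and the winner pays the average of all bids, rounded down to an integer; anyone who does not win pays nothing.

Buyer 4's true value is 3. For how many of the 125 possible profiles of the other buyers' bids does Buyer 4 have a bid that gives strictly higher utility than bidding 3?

Others bid (2, 2, 3): truth gives 0; bid 4 gives 1 > 0. Violating.
Others bid (2, 3, 2): truth gives 0; bid 4 gives 1 > 0. Violating.
Others bid (3, 2, 2): truth gives 0; bid 4 gives 1 > 0. Violating.
Others bid (2, 2, 2): truth gives 1; no alternative beats it.
Others bid (2, 2, 4): truth gives 0; no alternative beats it.
(Checking all 125 profiles: 3 have a profitable deviation, 122 do not.)

3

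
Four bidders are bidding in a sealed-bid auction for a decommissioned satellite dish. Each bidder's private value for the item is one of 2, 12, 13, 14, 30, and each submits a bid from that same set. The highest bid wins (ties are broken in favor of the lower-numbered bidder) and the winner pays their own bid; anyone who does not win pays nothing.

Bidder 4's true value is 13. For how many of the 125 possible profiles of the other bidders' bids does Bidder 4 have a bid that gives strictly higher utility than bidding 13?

Others bid (2, 2, 2): truth gives 0; bid 12 gives 1 > 0. Violating.
Others bid (2, 2, 12): truth gives 0; no alternative beats it.
Others bid (2, 2, 13): truth gives 0; no alternative beats it.
(Checking all 125 profiles: 1 has a profitable deviation, 124 do not.)

1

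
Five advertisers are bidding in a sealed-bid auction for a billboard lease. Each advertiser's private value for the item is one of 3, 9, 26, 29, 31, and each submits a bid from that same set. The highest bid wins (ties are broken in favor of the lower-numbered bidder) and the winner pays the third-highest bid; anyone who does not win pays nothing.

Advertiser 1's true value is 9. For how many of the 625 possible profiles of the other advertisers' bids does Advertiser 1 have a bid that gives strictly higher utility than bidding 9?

12

Others bid (3, 3, 3, 26): truth gives 0; bid 26 gives 6 > 0. Violating.
Others bid (3, 3, 3, 29): truth gives 0; bid 29 gives 6 > 0. Violating.
Others bid (3, 3, 3, 31): truth gives 0; bid 31 gives 6 > 0. Violating.
Others bid (3, 3, 26, 3): truth gives 0; bid 26 gives 6 > 0. Violating.
Others bid (3, 3, 3, 3): truth gives 6; no alternative beats it.
Others bid (3, 3, 3, 9): truth gives 6; no alternative beats it.
(Checking all 625 profiles: 12 have a profitable deviation, 613 do not.)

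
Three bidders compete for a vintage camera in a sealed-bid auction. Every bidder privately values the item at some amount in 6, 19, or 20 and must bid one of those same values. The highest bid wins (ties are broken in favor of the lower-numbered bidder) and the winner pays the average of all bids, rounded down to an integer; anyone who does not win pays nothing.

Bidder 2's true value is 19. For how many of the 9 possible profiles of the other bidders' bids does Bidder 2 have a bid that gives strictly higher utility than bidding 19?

2

Others bid (6, 20): truth gives 0; bid 20 gives 4 > 0. Violating.
Others bid (19, 6): truth gives 0; bid 20 gives 4 > 0. Violating.
Others bid (6, 6): truth gives 9; no alternative beats it.
Others bid (6, 19): truth gives 5; no alternative beats it.
(Checking all 9 profiles: 2 have a profitable deviation, 7 do not.)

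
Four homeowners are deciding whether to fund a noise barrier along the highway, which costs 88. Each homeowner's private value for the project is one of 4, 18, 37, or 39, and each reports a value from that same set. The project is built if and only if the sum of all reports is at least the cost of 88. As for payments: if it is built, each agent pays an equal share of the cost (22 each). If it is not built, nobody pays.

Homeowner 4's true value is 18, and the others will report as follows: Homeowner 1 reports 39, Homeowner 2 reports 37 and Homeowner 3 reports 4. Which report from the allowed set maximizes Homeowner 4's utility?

Report 4: project not built, utility 0.
Report 18: project built, pays 22, utility 18 - 22 = -4.
Report 37: project built, pays 22, utility 18 - 22 = -4.
Report 39: project built, pays 22, utility 18 - 22 = -4.
The best choice is 4 with utility 0.

4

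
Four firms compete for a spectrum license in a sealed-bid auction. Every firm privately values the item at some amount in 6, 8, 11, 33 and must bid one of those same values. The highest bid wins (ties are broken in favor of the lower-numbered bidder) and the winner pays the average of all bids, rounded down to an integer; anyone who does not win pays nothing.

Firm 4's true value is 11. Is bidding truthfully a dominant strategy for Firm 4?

Consider the case where Firm 1 bids 6, Firm 2 bids 6 and Firm 3 bids 6.
Truthful bid 11: wins, pays 7, utility 11 - 7 = 4.
Bid 8 instead: wins, pays 6, utility 11 - 6 = 5.
Since 5 > 4, bidding 8 is strictly better here, so truthful bidding is not dominant.

No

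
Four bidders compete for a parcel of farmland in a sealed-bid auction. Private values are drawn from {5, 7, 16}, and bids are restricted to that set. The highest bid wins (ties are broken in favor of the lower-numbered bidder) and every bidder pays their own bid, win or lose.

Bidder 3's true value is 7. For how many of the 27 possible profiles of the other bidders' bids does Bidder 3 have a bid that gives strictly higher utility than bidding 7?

Others bid (5, 5, 16): truth gives -7; bid 5 gives -5 > -7. Violating.
Others bid (5, 7, 5): truth gives -7; bid 5 gives -5 > -7. Violating.
Others bid (5, 7, 7): truth gives -7; bid 5 gives -5 > -7. Violating.
Others bid (5, 7, 16): truth gives -7; bid 5 gives -5 > -7. Violating.
Others bid (5, 5, 5): truth gives 0; no alternative beats it.
Others bid (5, 5, 7): truth gives 0; no alternative beats it.
(Checking all 27 profiles: 25 have a profitable deviation, 2 do not.)

25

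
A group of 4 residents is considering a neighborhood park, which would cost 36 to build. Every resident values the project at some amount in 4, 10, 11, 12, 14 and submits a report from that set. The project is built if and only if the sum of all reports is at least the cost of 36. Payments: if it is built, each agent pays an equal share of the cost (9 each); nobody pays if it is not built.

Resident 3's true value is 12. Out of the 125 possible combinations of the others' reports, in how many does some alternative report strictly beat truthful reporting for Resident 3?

Others report (4, 4, 14): truth gives 0; report 14 gives 3 > 0. Violating.
Others report (4, 14, 4): truth gives 0; report 14 gives 3 > 0. Violating.
Others report (14, 4, 4): truth gives 0; report 14 gives 3 > 0. Violating.
Others report (4, 4, 4): truth gives 0; no alternative beats it.
Others report (4, 4, 10): truth gives 0; no alternative beats it.
(Checking all 125 profiles: 3 have a profitable deviation, 122 do not.)

3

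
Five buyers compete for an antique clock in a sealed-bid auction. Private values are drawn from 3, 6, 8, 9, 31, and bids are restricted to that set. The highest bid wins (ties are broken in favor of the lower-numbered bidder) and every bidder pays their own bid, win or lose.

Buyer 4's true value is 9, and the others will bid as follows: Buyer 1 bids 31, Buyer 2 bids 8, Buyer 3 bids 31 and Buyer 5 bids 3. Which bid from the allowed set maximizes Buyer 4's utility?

Bid 3: loses but pays 3, utility -3.
Bid 6: loses but pays 6, utility -6.
Bid 8: loses but pays 8, utility -8.
Bid 9: loses but pays 9, utility -9.
Bid 31: loses but pays 31, utility -31.
The best choice is 3 with utility -3.

3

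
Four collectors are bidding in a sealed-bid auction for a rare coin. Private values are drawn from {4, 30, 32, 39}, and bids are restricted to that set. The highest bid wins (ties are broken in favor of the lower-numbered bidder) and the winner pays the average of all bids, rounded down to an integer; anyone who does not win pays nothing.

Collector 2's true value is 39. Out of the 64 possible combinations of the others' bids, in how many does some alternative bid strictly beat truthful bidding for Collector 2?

Others bid (4, 4, 4): truth gives 27; bid 30 gives 29 > 27. Violating.
Others bid (4, 4, 30): truth gives 20; bid 30 gives 22 > 20. Violating.
Others bid (4, 4, 32): truth gives 20; bid 32 gives 21 > 20. Violating.
Others bid (4, 30, 4): truth gives 20; bid 30 gives 22 > 20. Violating.
Others bid (4, 4, 39): truth gives 18; no alternative beats it.
Others bid (4, 30, 39): truth gives 11; no alternative beats it.
(Checking all 64 profiles: 18 have a profitable deviation, 46 do not.)

18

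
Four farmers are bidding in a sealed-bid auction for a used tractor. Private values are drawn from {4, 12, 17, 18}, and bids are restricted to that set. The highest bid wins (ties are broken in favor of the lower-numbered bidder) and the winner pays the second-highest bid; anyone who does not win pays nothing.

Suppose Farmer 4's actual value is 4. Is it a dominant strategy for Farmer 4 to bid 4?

Yes

Check each profile of the others' bids and compare truth against every alternative bid.
Others bid (4, 4, 4): truth gives 0, best alternative gives 0.
Others bid (4, 4, 12): truth gives 0, best alternative gives 0.
Others bid (4, 4, 17): truth gives 0, best alternative gives 0.
Others bid (4, 4, 18): truth gives 0, best alternative gives 0.
Others bid (4, 12, 4): truth gives 0, best alternative gives 0.
Others bid (4, 12, 12): truth gives 0, best alternative gives 0.
(Remaining 58 profiles checked similarly; truth is weakly best in each.)
In every case the truthful bid is at least as good as any alternative, so it is a dominant strategy.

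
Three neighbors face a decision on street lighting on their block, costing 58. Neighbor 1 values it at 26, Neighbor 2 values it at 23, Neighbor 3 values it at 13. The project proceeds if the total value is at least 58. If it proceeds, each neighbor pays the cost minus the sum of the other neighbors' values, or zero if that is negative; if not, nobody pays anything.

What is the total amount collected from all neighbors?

Total value 62 ≥ cost 58, so it is built.
Neighbor 1: others sum to 36; max(0, 58 - 36) = 22.
Neighbor 2: others sum to 39; max(0, 58 - 39) = 19.
Neighbor 3: others sum to 49; max(0, 58 - 49) = 9.
Total collected = 22 + 19 + 9 = 50.

50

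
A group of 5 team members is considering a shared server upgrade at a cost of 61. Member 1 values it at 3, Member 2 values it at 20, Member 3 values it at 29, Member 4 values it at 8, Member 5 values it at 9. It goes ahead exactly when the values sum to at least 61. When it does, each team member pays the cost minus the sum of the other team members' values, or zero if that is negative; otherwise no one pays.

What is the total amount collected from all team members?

Total value 69 ≥ cost 61, so it is built.
Member 1: others sum to 66; max(0, 61 - 66) = 0.
Member 2: others sum to 49; max(0, 61 - 49) = 12.
Member 3: others sum to 40; max(0, 61 - 40) = 21.
Member 4: others sum to 61; max(0, 61 - 61) = 0.
Member 5: others sum to 60; max(0, 61 - 60) = 1.
Total collected = 0 + 12 + 21 + 0 + 1 = 34.

34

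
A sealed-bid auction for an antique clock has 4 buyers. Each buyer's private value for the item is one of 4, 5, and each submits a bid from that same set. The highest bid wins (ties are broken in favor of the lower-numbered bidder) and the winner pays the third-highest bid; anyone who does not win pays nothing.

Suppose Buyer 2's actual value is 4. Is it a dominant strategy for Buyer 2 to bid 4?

Check each profile of the others' bids and compare truth against every alternative bid.
Others bid (4, 5, 5): truth gives 0, best alternative gives -1.
Others bid (4, 4, 4): truth gives 0, best alternative gives 0.
Others bid (4, 4, 5): truth gives 0, best alternative gives 0.
Others bid (4, 5, 4): truth gives 0, best alternative gives 0.
Others bid (5, 4, 4): truth gives 0, best alternative gives 0.
Others bid (5, 4, 5): truth gives 0, best alternative gives 0.
(Remaining 2 profiles checked similarly; truth is weakly best in each.)
In every case the truthful bid is at least as good as any alternative, so it is a dominant strategy.

Yes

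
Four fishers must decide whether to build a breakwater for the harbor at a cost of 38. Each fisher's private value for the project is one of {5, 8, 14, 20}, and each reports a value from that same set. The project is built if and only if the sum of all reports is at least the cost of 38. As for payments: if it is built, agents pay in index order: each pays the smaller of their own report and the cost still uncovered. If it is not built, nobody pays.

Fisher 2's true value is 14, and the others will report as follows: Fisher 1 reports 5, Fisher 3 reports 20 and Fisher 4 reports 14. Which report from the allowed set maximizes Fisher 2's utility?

Report 5: project built, pays 5, utility 14 - 5 = 9.
Report 8: project built, pays 8, utility 14 - 8 = 6.
Report 14: project built, pays 14, utility 14 - 14 = 0.
Report 20: project built, pays 20, utility 14 - 20 = -6.
The best choice is 5 with utility 9.

5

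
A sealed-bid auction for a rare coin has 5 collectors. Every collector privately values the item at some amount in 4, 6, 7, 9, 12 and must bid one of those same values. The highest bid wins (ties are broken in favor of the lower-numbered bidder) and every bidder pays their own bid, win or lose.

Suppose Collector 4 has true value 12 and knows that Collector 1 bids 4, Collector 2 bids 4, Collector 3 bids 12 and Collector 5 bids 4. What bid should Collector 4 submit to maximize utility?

Bid 4: loses but pays 4, utility -4.
Bid 6: loses but pays 6, utility -6.
Bid 7: loses but pays 7, utility -7.
Bid 9: loses but pays 9, utility -9.
Bid 12: loses but pays 12, utility -12.
The best choice is 4 with utility -4.

4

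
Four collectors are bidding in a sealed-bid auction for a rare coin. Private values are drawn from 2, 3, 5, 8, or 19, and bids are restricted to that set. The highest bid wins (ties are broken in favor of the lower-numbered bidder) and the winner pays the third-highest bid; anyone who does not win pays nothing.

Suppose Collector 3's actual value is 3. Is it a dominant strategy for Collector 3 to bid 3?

Consider the case where Collector 1 bids 2, Collector 2 bids 2 and Collector 4 bids 5.
Truthful bid 3: loses, pays 0, utility 0.
Bid 5 instead: wins, pays 2, utility 3 - 2 = 1.
Since 1 > 0, bidding 5 is strictly better here, so truthful bidding is not dominant.

No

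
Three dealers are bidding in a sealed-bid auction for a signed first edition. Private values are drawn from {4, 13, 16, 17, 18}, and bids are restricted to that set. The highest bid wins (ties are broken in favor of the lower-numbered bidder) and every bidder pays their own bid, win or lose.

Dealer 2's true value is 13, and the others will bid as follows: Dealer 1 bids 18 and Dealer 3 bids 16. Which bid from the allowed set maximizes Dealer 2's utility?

4

Bid 4: loses but pays 4, utility -4.
Bid 13: loses but pays 13, utility -13.
Bid 16: loses but pays 16, utility -16.
Bid 17: loses but pays 17, utility -17.
Bid 18: loses but pays 18, utility -18.
The best choice is 4 with utility -4.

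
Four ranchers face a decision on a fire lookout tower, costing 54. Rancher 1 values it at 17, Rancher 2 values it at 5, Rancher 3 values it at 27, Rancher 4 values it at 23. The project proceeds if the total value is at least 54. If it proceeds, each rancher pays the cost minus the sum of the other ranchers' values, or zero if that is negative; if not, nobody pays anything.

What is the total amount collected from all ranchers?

Total value 72 ≥ cost 54, so it is built.
Rancher 1: others sum to 55; max(0, 54 - 55) = 0.
Rancher 2: others sum to 67; max(0, 54 - 67) = 0.
Rancher 3: others sum to 45; max(0, 54 - 45) = 9.
Rancher 4: others sum to 49; max(0, 54 - 49) = 5.
Total collected = 0 + 0 + 9 + 5 = 14.

14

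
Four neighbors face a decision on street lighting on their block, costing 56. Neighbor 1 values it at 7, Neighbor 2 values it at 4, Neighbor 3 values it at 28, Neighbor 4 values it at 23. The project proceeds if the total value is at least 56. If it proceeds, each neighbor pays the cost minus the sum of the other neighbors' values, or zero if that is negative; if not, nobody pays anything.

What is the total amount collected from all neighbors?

40

Total value 62 ≥ cost 56, so it is built.
Neighbor 1: others sum to 55; max(0, 56 - 55) = 1.
Neighbor 2: others sum to 58; max(0, 56 - 58) = 0.
Neighbor 3: others sum to 34; max(0, 56 - 34) = 22.
Neighbor 4: others sum to 39; max(0, 56 - 39) = 17.
Total collected = 1 + 0 + 22 + 17 = 40.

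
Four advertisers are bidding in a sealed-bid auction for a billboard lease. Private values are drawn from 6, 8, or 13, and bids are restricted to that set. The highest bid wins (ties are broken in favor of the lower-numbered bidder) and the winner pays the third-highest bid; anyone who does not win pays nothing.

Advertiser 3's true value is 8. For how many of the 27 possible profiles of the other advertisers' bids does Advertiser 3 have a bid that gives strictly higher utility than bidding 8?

Others bid (6, 6, 13): truth gives 0; bid 13 gives 2 > 0. Violating.
Others bid (6, 8, 6): truth gives 0; bid 13 gives 2 > 0. Violating.
Others bid (8, 6, 6): truth gives 0; bid 13 gives 2 > 0. Violating.
Others bid (6, 6, 6): truth gives 2; no alternative beats it.
Others bid (6, 6, 8): truth gives 2; no alternative beats it.
(Checking all 27 profiles: 3 have a profitable deviation, 24 do not.)

3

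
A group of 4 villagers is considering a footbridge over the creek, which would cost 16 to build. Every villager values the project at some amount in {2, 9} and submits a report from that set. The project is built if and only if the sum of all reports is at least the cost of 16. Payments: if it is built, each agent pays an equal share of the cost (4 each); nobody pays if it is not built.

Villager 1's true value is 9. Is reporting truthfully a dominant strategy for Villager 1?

Check each profile of the others' reports and compare truth against every alternative report.
Others report (2, 2, 9): truth gives 5, best alternative gives 0.
Others report (2, 9, 2): truth gives 5, best alternative gives 0.
Others report (9, 2, 2): truth gives 5, best alternative gives 0.
Others report (2, 9, 9): truth gives 5, best alternative gives 5.
Others report (9, 2, 9): truth gives 5, best alternative gives 5.
Others report (9, 9, 2): truth gives 5, best alternative gives 5.
(Remaining 2 profiles checked similarly; truth is weakly best in each.)
In every case the truthful report is at least as good as any alternative, so it is a dominant strategy.

Yes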